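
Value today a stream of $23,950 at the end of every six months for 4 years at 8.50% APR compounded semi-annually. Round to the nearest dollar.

$159,598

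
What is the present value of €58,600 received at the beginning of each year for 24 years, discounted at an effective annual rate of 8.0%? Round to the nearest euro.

€666,344

PV = PMT · [1 − (1+i)^(−n)] / i × (1+i) = 58600 · 11.371059 = 666,344.0543
(Beginning-of-period payments → annuity-due factor ×(1+i).)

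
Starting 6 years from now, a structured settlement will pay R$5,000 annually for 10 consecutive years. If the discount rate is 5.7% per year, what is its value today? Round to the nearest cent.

R$28,292.65

Value one period before first payment (t=5): 5000 × [1 − (1+0.057)^(−10)] / 0.057 = 5000 × 7.465838 = 37,329.1918
Discount back 5 years: 37,329.1918 × (1+0.057)^(−5) = 37,329.1918 × 0.757923 = 28,292.6516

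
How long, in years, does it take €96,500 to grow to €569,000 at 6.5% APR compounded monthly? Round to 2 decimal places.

27.37 years

Periodic rate i = 0.065/12 = 0.00541667.
n = ln(569000/96500) / ln(1+0.00541667) = ln(5.89637) / 0.005402 = 328.4564 months
= 328.4564/12 years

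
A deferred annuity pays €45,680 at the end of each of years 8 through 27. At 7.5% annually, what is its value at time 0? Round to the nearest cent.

PV at t=7 (ordinary 20-year annuity): 45680 × a(20|0.075) = 45680 × 10.194491 = 465,684.3653
PV₀ = 465,684.3653 / (1+0.075)^7 = 465,684.3653 / 1.659049 = 280,693.5334

€280,693.53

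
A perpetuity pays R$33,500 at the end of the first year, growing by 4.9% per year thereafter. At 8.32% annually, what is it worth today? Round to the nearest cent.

PV = D₁/(r − g) = 33500/(0.0832 − 0.049) = 979,532.1637

R$979,532.16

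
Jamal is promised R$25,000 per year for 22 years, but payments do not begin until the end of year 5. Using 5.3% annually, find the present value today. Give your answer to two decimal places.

R$260,487.54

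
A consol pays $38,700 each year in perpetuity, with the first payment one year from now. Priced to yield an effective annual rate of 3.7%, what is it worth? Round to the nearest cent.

$1,045,945.95

PV = C/r = 38700/0.037 = 1,045,945.9459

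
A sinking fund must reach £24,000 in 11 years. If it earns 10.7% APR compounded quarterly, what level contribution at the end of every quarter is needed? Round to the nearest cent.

£292.51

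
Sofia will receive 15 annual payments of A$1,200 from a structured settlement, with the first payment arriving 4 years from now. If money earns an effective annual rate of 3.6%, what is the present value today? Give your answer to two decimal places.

A$12,341.66

PV at t=3 (ordinary 15-year annuity): 1200 × a(15|0.036) = 1200 × 11.435930 = 13,723.1157
Discount back 3 years: 13,723.1157 × (1+0.036)^(−3) = 13,723.1157 × 0.899333 = 12,341.6566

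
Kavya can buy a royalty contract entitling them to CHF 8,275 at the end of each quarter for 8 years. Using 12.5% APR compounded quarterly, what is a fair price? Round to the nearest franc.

CHF 165,883

With 4 periods per year: i = 0.03125, n = 32.
PV = 8275 × [1 − (1+0.03125)^(−32)] / 0.03125 = 8275 × 20.046276 = 165,882.9375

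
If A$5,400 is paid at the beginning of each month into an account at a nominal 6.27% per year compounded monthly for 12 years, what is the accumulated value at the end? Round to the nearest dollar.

A$1,161,414

i = 0.0627/12 = 0.005225 per month; n = 12·12 = 144.
FV = PMT · [(1+i)^n − 1] / i × (1+i) = 5400 · 215.076631 = 1,161,413.8073
(Beginning-of-period payments → annuity-due factor ×(1+i).)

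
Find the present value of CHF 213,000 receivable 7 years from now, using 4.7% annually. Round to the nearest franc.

CHF 154,438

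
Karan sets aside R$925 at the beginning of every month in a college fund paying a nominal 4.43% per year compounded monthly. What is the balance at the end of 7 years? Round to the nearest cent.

With 12 periods per year: i = 0.00369167, n = 84.
FV = PMT · [(1+i)^n − 1] / i × (1+i) = 925 · 98.633603 = 91,236.0823
(annuity-due: payments at period start, so ×(1+i).)

R$91,236.08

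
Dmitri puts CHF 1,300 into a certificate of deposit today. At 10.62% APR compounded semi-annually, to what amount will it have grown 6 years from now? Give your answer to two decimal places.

i = 0.1062/2 = 0.0531 per half-year; n = 6·2 = 12.
FV = PV·(1+i)^n = 1,300 × 1.860524 = 2,418.6816

CHF 2,418.68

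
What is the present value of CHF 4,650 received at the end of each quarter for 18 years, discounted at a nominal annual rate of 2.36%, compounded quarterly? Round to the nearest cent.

CHF 272,129.59

i = 0.0236/4 = 0.0059 per quarter; n = 18·4 = 72.
PV = PMT · [1 − (1+i)^(−n)] / i = 4650 · 58.522492 = 272,129.5896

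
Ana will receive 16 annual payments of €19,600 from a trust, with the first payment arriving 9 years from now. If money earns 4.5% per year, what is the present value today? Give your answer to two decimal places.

€154,832.01

PV at t=8 (ordinary 16-year annuity): 19600 × a(16|0.045) = 19600 × 11.234015 = 220,186.6950
Discount back 8 years: 220,186.6950 × (1+0.045)^(−8) = 220,186.6950 × 0.703185 = 154,832.0091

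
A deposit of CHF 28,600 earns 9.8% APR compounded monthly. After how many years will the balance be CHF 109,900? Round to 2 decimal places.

13.79 years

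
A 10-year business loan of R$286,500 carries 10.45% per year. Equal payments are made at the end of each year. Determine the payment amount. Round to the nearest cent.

PMT = 286500 / ( [1 − (1+0.1045)^(−10)] / 0.1045 ) = 286500 / 6.027558 = 47,531.6884

R$47,531.69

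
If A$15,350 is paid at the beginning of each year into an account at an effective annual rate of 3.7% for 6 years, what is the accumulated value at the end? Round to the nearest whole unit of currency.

FV = 15350 × [(1+0.037)^6 − 1] / 0.037 × (1+i) = 15350 × 6.826728 = 104,790.2702
(annuity-due: payments at period start, so ×(1+i).)

A$104,790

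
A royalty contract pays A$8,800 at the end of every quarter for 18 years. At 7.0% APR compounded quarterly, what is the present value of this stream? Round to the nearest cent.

A$358,656.72

With 4 periods per year: i = 0.0175, n = 72.
PV = PMT · [1 − (1+i)^(−n)] / i = 8800 · 40.756445 = 358,656.7197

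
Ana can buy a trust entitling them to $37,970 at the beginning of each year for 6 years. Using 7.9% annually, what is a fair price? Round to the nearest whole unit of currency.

$189,974

PV = PMT · [1 − (1+i)^(−n)] / i × (1+i) = 37970 · 5.003255 = 189,973.6109
Payments are at the start of each period, so multiply by (1+i).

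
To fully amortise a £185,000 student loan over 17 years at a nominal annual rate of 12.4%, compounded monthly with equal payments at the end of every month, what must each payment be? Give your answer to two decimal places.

Periodic rate i = 0.124/12 = 0.0103333; n = 17 × 12 = 204 periods.
Annuity-PV factor = 84.890143; PMT = 185000 / 84.890143 = 2,179.2872

£2,179.29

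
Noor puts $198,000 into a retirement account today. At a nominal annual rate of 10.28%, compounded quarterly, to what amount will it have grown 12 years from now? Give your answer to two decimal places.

With 4 periods per year: i = 0.0257, n = 48.
FV = 198,000 × (1 + 0.0257)^48 = 669,333.0271

$669,333.03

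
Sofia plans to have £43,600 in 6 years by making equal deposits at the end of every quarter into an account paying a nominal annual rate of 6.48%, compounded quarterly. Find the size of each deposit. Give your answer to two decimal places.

Periodic rate i = 0.0648/4 = 0.0162; n = 6 × 4 = 24 periods.
PMT = 43600 / ( [(1+0.0162)^24 − 1] / 0.0162 ) = 43600 / 29.050639 = 1,500.8276

£1,500.83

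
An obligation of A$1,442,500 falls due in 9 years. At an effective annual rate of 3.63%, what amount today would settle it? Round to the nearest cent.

A$1,046,517.12

Discount factor = (1+0.0363)^(−9) = 0.725488; PV = 1,442,500 × 0.725488 = 1,046,517.1226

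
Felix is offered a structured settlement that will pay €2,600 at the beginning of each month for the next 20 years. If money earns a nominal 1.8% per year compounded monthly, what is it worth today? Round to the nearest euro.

€524,487

i = 0.018/12 = 0.0015 per month; n = 20·12 = 240.
Annuity factor a(240|0.0015) × (1+i) = 201.725778; PV = 2600 × 201.725778 = 524,487.0233
(annuity-due: payments at period start, so ×(1+i).)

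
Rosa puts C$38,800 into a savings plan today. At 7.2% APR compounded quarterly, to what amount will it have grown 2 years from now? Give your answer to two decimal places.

C$44,752.15

With 4 periods per year: i = 0.018, n = 8.
FV = PV·(1+i)^n = 38,800 × 1.153406 = 44,752.1546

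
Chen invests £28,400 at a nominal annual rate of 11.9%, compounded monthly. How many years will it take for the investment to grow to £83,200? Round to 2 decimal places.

9.08 years

Periodic rate i = 0.119/12 = 0.00991667.
n = ln(83200/28400) / ln(1+0.00991667) = ln(2.92958) / 0.009868 = 108.9256 months
= 108.9256/12 years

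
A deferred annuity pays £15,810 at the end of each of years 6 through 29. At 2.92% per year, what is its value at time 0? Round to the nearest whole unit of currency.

Value one period before first payment (t=5): 15810 × [1 − (1+0.0292)^(−24)] / 0.0292 = 15810 × 17.082418 = 270,073.0282
PV₀ = 270,073.0282 / (1+0.0292)^5 = 270,073.0282 / 1.154779 = 233,874.2061

£233,874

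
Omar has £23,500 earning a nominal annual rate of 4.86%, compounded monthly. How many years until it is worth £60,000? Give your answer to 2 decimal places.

Periodic rate i = 0.0486/12 = 0.00405.
(1+i)^n = 60000/23500 = 2.55319, so n = ln 2.55319 / ln 1.00405 = 231.9114 months
= 231.9114/12 years

19.33 years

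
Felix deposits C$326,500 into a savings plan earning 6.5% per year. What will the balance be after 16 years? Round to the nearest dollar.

C$894,287

326,500 × (1+0.065)^16 = 326,500 × 2.739011 = 894,286.9844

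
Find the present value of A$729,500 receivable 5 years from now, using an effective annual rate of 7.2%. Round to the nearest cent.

A$515,289.59

Discount factor = (1+0.072)^(−5) = 0.706360; PV = 729,500 × 0.706360 = 515,289.5907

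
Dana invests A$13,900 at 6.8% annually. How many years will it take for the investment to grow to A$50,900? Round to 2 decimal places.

19.73 years

n = ln(50900/13900) / ln(1+0.068) = ln(3.66187) / 0.065788 = 19.7297 years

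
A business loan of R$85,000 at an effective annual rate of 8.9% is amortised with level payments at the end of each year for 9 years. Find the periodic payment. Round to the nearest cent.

Annuity-PV factor = 6.019697; PMT = 85000 / 6.019697 = 14,120.3122

R$14,120.31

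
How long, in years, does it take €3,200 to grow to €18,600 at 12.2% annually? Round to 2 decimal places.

15.29 years

n = ln(18600/3200) / ln(1+0.122) = ln(5.81250) / 0.115113 = 15.2894 years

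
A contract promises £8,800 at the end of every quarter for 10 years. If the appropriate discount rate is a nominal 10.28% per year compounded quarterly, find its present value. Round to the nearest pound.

£218,323

With 4 periods per year: i = 0.0257, n = 40.
Annuity factor a(40|0.0257) = 24.809417; PV = 8800 × 24.809417 = 218,322.8675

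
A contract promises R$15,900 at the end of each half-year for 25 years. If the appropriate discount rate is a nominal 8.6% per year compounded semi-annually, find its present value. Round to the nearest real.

Periodic rate i = 0.086/2 = 0.043; n = 25 × 2 = 50 periods.
PV = 15900 × [1 − (1+0.043)^(−50)] / 0.043 = 15900 × 20.422360 = 324,715.5278

R$324,716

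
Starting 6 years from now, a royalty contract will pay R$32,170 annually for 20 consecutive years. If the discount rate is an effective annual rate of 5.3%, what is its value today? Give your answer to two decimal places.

R$301,945.69

Value one period before first payment (t=5): 32170 × [1 − (1+0.053)^(−20)] / 0.053 = 32170 × 12.151213 = 390,904.5171
PV₀ = 390,904.5171 / (1+0.053)^5 = 390,904.5171 / 1.294619 = 301,945.6888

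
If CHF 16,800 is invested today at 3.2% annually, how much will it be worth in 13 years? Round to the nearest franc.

CHF 25,301

FV = PV·(1+i)^n = 16,800 × 1.506038 = 25,301.4463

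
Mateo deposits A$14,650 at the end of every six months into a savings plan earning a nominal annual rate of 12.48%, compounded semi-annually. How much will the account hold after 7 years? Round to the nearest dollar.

A$313,105

With 2 periods per year: i = 0.0624, n = 14.
FV = 14650 × [(1+0.0624)^14 − 1] / 0.0624 = 14650 × 21.372350 = 313,104.9346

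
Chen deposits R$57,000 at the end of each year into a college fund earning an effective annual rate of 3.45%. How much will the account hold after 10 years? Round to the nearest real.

FV = PMT · [(1+i)^n − 1] / i = 57000 · 11.704321 = 667,146.2877

R$667,146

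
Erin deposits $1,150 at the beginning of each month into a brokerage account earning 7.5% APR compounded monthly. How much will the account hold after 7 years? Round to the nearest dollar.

$127,328

i = 0.075/12 = 0.00625 per month; n = 7·12 = 84.
FV = PMT · [(1+i)^n − 1] / i × (1+i) = 1150 · 110.719571 = 127,327.5062
(annuity-due: payments at period start, so ×(1+i).)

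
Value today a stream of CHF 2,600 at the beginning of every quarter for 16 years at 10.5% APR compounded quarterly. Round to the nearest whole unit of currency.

CHF 82,288

With 4 periods per year: i = 0.02625, n = 64.
Annuity factor a(64|0.02625) × (1+i) = 31.649273; PV = 2600 × 31.649273 = 82,288.1108
Payments are at the start of each period, so multiply by (1+i).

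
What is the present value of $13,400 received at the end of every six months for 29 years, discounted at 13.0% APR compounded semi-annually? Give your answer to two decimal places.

$200,809.26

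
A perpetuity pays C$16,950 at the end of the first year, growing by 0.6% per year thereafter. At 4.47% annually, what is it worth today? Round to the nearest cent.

C$437,984.50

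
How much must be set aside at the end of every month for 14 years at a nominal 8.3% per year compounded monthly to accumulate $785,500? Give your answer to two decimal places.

$2,488.16

i = 0.083/12 = 0.00691667 per month; n = 14·12 = 168.
PMT = 785500 / ( [(1+0.00691667)^168 − 1] / 0.00691667 ) = 785500 / 315.695322 = 2,488.1585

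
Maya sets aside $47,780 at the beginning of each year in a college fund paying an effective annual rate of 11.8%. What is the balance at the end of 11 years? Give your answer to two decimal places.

$1,091,370.46

FV = 47780 × [(1+0.118)^11 − 1] / 0.118 × (1+i) = 47780 × 22.841575 = 1,091,370.4639
(Beginning-of-period payments → annuity-due factor ×(1+i).)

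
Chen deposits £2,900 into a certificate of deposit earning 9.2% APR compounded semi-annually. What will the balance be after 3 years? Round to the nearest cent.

i = 0.092/2 = 0.046 per half-year; n = 3·2 = 6.
FV = 2,900 × (1 + 0.046)^6 = 3,798.2899

£3,798.29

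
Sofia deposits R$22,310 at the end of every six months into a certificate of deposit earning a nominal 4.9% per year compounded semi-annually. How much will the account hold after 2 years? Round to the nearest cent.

R$92,573.46

i = 0.049/2 = 0.0245 per half-year; n = 2·2 = 4.
Accumulation factor s(4|0.0245) = 4.149416; FV = 22310 × 4.149416 = 92,573.4644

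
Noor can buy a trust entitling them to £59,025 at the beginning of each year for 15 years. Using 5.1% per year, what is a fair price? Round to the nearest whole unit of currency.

Annuity factor a(15|0.051) × (1+i) = 10.835655; PV = 59025 × 10.835655 = 639,574.5630
(annuity-due: payments at period start, so ×(1+i).)

£639,575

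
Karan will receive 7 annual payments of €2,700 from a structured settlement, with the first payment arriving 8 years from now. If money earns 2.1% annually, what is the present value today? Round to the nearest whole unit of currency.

€15,051

PV at t=7 (ordinary 7-year annuity): 2700 × a(7|0.021) = 2700 × 6.447185 = 17,407.4006
Discount back 7 years: 17,407.4006 × (1+0.021)^(−7) = 17,407.4006 × 0.864609 = 15,050.5971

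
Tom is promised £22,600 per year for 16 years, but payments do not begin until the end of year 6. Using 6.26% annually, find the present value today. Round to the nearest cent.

£165,621.13

PV at t=5 (ordinary 16-year annuity): 22600 × a(16|0.0626) = 22600 × 9.927877 = 224,370.0091
PV₀ = 224,370.0091 / (1+0.0626)^5 = 224,370.0091 / 1.354718 = 165,621.1317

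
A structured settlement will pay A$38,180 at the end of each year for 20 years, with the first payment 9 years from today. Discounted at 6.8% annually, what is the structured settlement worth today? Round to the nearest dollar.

A$242,721

Value one period before first payment (t=8): 38180 × [1 − (1+0.068)^(−20)] / 0.068 = 38180 × 10.760710 = 410,843.8896
PV₀ = 410,843.8896 / (1+0.068)^8 = 410,843.8896 / 1.692661 = 242,720.6970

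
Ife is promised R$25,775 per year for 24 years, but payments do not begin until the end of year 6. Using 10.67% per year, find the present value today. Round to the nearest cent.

PV at t=5 (ordinary 24-year annuity): 25775 × a(24|0.1067) = 25775 × 8.549606 = 220,366.0851
PV₀ = 220,366.0851 / (1+0.1067)^5 = 220,366.0851 / 1.660158 = 132,737.9807

R$132,737.98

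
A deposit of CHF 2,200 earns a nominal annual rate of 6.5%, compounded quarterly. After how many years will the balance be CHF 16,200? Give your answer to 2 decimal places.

Periodic rate i = 0.065/4 = 0.01625.
n = ln(16200/2200) / ln(1+0.01625) = ln(7.36364) / 0.016119 = 123.8604 quarters
= 123.8604/4 years

30.97 years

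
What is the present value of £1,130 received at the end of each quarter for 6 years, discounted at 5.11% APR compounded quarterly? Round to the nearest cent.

With 4 periods per year: i = 0.012775, n = 24.
PV = PMT · [1 − (1+i)^(−n)] / i = 1130 · 20.557696 = 23,230.1968

£23,230.20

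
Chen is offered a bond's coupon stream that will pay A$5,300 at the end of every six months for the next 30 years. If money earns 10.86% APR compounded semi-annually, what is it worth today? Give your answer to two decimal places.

With 2 periods per year: i = 0.0543, n = 60.
Annuity factor a(60|0.0543) = 17.644685; PV = 5300 × 17.644685 = 93,516.8316

A$93,516.83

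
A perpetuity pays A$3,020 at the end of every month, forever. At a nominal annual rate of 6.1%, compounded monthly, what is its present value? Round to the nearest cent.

A$594,098.36

Periodic rate i = 0.061/12 = 0.00508333.
PV = PMT / i = 3020 / 0.00508333 = 594,098.3607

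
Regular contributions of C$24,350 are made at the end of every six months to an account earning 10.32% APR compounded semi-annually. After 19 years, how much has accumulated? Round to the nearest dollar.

C$2,720,897

i = 0.1032/2 = 0.0516 per half-year; n = 19·2 = 38.
Accumulation factor s(38|0.0516) = 111.741151; FV = 24350 × 111.741151 = 2,720,897.0380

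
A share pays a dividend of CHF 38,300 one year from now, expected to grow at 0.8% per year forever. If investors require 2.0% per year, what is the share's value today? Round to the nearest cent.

CHF 3,191,666.67

PV = D₁/(r − g) = 38300/(0.02 − 0.008) = 3,191,666.6667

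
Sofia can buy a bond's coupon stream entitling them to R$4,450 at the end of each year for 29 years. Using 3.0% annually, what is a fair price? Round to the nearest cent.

R$85,388.62

Annuity factor a(29|0.03) = 19.188455; PV = 4450 × 19.188455 = 85,388.6229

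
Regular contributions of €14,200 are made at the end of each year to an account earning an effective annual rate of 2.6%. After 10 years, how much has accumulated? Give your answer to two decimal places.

€159,819.99

FV = PMT · [(1+i)^n − 1] / i = 14200 · 11.254929 = 159,819.9868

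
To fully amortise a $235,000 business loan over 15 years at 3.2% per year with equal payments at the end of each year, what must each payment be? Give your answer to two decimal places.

$19,971.01

Annuity-PV factor = 11.767057; PMT = 235000 / 11.767057 = 19,971.0091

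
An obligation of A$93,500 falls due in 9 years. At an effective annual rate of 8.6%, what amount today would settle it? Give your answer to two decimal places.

A$44,498.28

PV = 93,500 / (1 + 0.086)^9 = 93,500 / 2.101205 = 44,498.2758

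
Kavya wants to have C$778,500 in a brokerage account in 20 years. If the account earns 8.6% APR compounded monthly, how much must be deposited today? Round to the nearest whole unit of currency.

C$140,261

Periodic rate i = 0.086/12 = 0.00716667; n = 20 × 12 = 240 periods.
Discount factor = (1+0.00716667)^(−240) = 0.180168; PV = 778,500 × 0.180168 = 140,260.7282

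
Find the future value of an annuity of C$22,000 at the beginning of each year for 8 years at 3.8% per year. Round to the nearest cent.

C$208,922.55

FV = PMT · [(1+i)^n − 1] / i × (1+i) = 22000 · 9.496479 = 208,922.5460
Payments are at the start of each period, so multiply by (1+i).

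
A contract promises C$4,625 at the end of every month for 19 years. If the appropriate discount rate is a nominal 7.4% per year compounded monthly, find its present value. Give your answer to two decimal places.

C$565,363.20

Periodic rate i = 0.074/12 = 0.00616667; n = 19 × 12 = 228 periods.
Annuity factor a(228|0.00616667) = 122.240693; PV = 4625 × 122.240693 = 565,363.2036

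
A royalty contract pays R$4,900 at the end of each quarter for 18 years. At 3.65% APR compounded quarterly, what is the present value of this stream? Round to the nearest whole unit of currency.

R$257,780

i = 0.0365/4 = 0.009125 per quarter; n = 18·4 = 72.
PV = 4900 × [1 − (1+0.009125)^(−72)] / 0.009125 = 4900 × 52.608101 = 257,779.6940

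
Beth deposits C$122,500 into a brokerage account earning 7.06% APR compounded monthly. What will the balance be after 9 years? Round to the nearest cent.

Periodic rate i = 0.0706/12 = 0.00588333; n = 9 × 12 = 108 periods.
122,500 × (1+0.00588333)^108 = 122,500 × 1.884266 = 230,822.5409

C$230,822.54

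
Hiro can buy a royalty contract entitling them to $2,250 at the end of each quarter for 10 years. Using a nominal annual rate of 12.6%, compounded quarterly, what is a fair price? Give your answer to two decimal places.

$50,769.89

With 4 periods per year: i = 0.0315, n = 40.
PV = PMT · [1 − (1+i)^(−n)] / i = 2250 · 22.564394 = 50,769.8865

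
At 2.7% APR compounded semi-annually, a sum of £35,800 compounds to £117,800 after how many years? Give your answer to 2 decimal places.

44.41 years

Periodic rate i = 0.027/2 = 0.0135.
(1+i)^n = 117800/35800 = 3.29050, so n = ln 3.29050 / ln 1.0135 = 88.8194 half-years
= 88.8194/2 years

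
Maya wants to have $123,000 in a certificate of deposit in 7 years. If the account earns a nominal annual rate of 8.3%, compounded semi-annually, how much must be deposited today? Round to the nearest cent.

$69,610.58

Periodic rate i = 0.083/2 = 0.0415; n = 7 × 2 = 14 periods.
PV = 123,000 / (1 + 0.0415)^14 = 123,000 / 1.766973 = 69,610.5831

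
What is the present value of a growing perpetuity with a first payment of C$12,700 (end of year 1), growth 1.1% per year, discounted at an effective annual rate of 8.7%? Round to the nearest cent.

PV = PMT / (i − g) = 12700 / (0.087 − 0.011) = 12700 / 0.076000 = 167,105.2632

C$167,105.26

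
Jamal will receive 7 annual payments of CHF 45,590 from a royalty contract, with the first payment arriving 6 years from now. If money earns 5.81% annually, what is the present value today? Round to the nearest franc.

PV at t=5 (ordinary 7-year annuity): 45590 × a(7|0.0581) = 45590 × 5.620278 = 256,228.4723
PV₀ = 256,228.4723 / (1+0.0581)^5 = 256,228.4723 / 1.326275 = 193,194.0804

CHF 193,194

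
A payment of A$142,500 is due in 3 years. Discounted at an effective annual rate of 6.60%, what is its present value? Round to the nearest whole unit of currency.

A$117,637

PV = 142,500 / (1 + 0.066)^3 = 142,500 / 1.211355 = 117,636.8130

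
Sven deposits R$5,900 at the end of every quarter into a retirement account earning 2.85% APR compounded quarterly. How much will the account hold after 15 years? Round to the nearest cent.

R$439,785.28

Periodic rate i = 0.0285/4 = 0.007125; n = 15 × 4 = 60 periods.
FV = PMT · [(1+i)^n − 1] / i = 5900 · 74.539877 = 439,785.2753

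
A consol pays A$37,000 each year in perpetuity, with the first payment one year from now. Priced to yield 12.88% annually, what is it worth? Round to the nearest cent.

A$287,267.08

PV = C/r = 37000/0.1288 = 287,267.0807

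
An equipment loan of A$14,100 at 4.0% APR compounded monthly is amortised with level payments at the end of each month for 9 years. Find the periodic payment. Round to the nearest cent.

A$155.68

Periodic rate i = 0.04/12 = 0.00333333; n = 9 × 12 = 108 periods.
PMT = 14100 / ( [1 − (1+0.00333333)^(−108)] / 0.00333333 ) = 14100 / 90.571761 = 155.6777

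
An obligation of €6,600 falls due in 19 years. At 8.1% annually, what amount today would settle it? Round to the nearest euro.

€1,503

Discount factor = (1+0.081)^(−19) = 0.227673; PV = 6,600 × 0.227673 = 1,502.6428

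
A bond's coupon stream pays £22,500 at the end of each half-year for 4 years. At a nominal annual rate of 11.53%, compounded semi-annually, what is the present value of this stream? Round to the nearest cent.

With 2 periods per year: i = 0.05765, n = 8.
PV = 22500 × [1 − (1+0.05765)^(−8)] / 0.05765 = 22500 × 6.267964 = 141,029.1795

£141,029.18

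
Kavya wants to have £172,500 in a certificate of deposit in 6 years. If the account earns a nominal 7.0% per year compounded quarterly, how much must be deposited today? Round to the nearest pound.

i = 0.07/4 = 0.0175 per quarter; n = 6·4 = 24.
PV = FV·(1+i)^(−n) = 172,500 × 0.659438 = 113,753.0552

£113,753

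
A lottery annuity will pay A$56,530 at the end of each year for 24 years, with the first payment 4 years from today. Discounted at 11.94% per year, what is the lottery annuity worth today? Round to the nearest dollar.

A$315,010

PV at t=3 (ordinary 24-year annuity): 56530 × a(24|0.1194) = 56530 × 7.816291 = 441,854.9288
Discount back 3 years: 441,854.9288 × (1+0.1194)^(−3) = 441,854.9288 × 0.712925 = 315,009.6050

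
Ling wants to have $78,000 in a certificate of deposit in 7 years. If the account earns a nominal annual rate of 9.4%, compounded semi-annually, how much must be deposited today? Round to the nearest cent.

$41,005.40

With 2 periods per year: i = 0.047, n = 14.
PV = 78,000 / (1 + 0.047)^14 = 78,000 / 1.902188 = 41,005.4006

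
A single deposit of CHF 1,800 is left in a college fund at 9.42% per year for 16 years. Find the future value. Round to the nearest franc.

1,800 × (1+0.0942)^16 = 1,800 × 4.222283 = 7,600.1099

CHF 7,600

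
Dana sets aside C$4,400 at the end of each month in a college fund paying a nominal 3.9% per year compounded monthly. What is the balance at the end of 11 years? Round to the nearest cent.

C$723,838.08

Periodic rate i = 0.039/12 = 0.00325; n = 11 × 12 = 132 periods.
Accumulation factor s(132|0.00325) = 164.508655; FV = 4400 × 164.508655 = 723,838.0841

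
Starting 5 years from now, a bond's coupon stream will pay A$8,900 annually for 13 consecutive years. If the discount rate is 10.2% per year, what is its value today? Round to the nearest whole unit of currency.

A$42,427

Value one period before first payment (t=4): 8900 × [1 − (1+0.102)^(−13)] / 0.102 = 8900 × 7.030352 = 62,570.1308
PV₀ = 62,570.1308 / (1+0.102)^4 = 62,570.1308 / 1.474777 = 42,426.8398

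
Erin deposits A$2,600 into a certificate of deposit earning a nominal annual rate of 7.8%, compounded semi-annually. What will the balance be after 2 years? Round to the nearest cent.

A$3,029.95

Periodic rate i = 0.078/2 = 0.039; n = 2 × 2 = 4 periods.
FV = PV·(1+i)^n = 2,600 × 1.165366 = 3,029.9505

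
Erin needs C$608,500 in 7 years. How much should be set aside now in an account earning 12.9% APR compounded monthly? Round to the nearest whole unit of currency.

With 12 periods per year: i = 0.01075, n = 84.
PV = FV·(1+i)^(−n) = 608,500 × 0.407310 = 247,848.0932

C$247,848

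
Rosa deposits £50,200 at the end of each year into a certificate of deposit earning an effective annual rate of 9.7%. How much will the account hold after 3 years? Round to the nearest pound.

FV = PMT · [(1+i)^n − 1] / i = 50200 · 3.300409 = 165,680.5318

£165,681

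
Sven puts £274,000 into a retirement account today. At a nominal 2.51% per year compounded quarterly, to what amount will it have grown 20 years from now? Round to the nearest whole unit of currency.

i = 0.0251/4 = 0.006275 per quarter; n = 20·4 = 80.
FV = PV·(1+i)^n = 274,000 × 1.649433 = 451,944.6151

£451,945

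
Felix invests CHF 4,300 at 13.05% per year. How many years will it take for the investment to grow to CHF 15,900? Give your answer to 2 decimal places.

(1+i)^n = 15900/4300 = 3.69767, so n = ln 3.69767 / ln 1.1305 = 10.6612 years

10.66 years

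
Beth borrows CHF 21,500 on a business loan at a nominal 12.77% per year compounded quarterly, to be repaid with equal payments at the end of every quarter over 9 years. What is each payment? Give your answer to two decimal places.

With 4 periods per year: i = 0.031925, n = 36.
Annuity-PV factor = 21.218415; PMT = 21500 / 21.218415 = 1,013.2708

CHF 1,013.27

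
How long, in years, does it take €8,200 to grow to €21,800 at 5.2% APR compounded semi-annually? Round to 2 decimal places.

19.05 years

Periodic rate i = 0.052/2 = 0.026.
(1+i)^n = 21800/8200 = 2.65854, so n = ln 2.65854 / ln 1.026 = 38.0936 half-years
= 38.0936/2 years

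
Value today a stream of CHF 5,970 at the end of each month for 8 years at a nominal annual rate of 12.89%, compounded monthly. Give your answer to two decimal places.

With 12 periods per year: i = 0.0107417, n = 96.
PV = 5970 × [1 − (1+0.0107417)^(−96)] / 0.0107417 = 5970 × 59.716519 = 356,507.6184

CHF 356,507.62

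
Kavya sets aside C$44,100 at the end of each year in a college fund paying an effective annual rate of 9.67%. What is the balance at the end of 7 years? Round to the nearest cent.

C$414,166.27

FV = 44100 × [(1+0.0967)^7 − 1] / 0.0967 = 44100 × 9.391525 = 414,166.2730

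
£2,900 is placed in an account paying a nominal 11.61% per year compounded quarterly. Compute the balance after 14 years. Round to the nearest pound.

£14,396

Periodic rate i = 0.1161/4 = 0.029025; n = 14 × 4 = 56 periods.
FV = PV·(1+i)^n = 2,900 × 4.964230 = 14,396.2657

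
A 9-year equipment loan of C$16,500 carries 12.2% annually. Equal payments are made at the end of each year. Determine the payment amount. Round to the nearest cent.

C$3,120.28

PMT = 16500 / ( [1 − (1+0.122)^(−9)] / 0.122 ) = 16500 / 5.287984 = 3,120.2816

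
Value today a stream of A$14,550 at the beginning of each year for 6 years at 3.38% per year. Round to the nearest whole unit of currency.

PV = 14550 × [1 − (1+0.0338)^(−6)] / 0.0338 × (1+i) = 14550 × 5.530438 = 80,467.8735
Payments are at the start of each period, so multiply by (1+i).

A$80,468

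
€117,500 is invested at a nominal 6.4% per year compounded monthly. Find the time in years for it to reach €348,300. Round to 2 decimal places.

Periodic rate i = 0.064/12 = 0.00533333.
n = ln(348300/117500) / ln(1+0.00533333) = ln(2.96426) / 0.005319 = 204.2852 months
= 204.2852/12 years

17.02 years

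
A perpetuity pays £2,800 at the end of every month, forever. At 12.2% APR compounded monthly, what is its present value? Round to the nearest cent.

£275,409.84

Periodic rate i = 0.122/12 = 0.0101667.
PV = PMT / i = 2800 / 0.0101667 = 275,409.8361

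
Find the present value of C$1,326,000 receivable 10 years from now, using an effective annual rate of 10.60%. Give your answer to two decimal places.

PV = 1,326,000 / (1 + 0.106)^10 = 1,326,000 / 2.738743 = 484,163.7325

C$484,163.73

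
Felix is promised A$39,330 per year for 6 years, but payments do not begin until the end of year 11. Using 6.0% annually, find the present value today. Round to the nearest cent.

Value one period before first payment (t=10): 39330 × [1 − (1+0.06)^(−6)] / 0.06 = 39330 × 4.917324 = 193,398.3657
Discount back 10 years: 193,398.3657 × (1+0.06)^(−10) = 193,398.3657 × 0.558395 = 107,992.6373

A$107,992.64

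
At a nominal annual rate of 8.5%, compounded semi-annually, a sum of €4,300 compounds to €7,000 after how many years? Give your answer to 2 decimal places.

Periodic rate i = 0.085/2 = 0.0425.
(1+i)^n = 7000/4300 = 1.62791, so n = ln 1.62791 / ln 1.0425 = 11.7077 half-years
= 11.7077/2 years

5.85 years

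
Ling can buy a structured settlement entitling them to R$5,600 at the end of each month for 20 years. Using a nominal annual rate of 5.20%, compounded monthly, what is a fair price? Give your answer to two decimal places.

R$834,508.04

With 12 periods per year: i = 0.00433333, n = 240.
PV = PMT · [1 − (1+i)^(−n)] / i = 5600 · 149.019292 = 834,508.0379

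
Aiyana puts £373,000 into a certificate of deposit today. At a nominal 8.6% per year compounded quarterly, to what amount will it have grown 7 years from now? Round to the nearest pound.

Periodic rate i = 0.086/4 = 0.0215; n = 7 × 4 = 28 periods.
373,000 × (1+0.0215)^28 = 373,000 × 1.814155 = 676,679.8104

£676,680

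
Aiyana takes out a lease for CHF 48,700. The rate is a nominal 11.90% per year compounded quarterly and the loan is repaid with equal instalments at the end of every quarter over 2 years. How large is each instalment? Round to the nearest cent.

Periodic rate i = 0.119/4 = 0.02975; n = 2 × 4 = 8 periods.
PMT = 48700 / ( [1 − (1+0.02975)^(−8)] / 0.02975 ) = 48700 / 7.027101 = 6,930.3116

CHF 6,930.31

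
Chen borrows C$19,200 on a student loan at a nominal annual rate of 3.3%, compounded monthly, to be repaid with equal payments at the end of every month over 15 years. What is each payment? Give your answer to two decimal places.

C$135.38

Periodic rate i = 0.033/12 = 0.00275; n = 15 × 12 = 180 periods.
Annuity-PV factor = 141.823572; PMT = 19200 / 141.823572 = 135.3795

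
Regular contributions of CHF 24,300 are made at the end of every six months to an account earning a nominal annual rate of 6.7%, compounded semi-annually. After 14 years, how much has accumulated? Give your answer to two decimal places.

CHF 1,099,593.52

Periodic rate i = 0.067/2 = 0.0335; n = 14 × 2 = 28 periods.
FV = PMT · [(1+i)^n − 1] / i = 24300 · 45.250762 = 1,099,593.5203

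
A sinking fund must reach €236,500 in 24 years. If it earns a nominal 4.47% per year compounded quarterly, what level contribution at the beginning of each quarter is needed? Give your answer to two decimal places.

€1,371.14

Periodic rate i = 0.0447/4 = 0.011175; n = 24 × 4 = 96 periods.
PMT = 236500 / ( [(1+0.011175)^96 − 1] / 0.011175 × (1+i) ) = 236500 / 172.484336 = 1,371.1390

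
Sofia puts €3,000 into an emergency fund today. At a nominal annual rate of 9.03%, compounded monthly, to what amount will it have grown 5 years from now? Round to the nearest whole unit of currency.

With 12 periods per year: i = 0.007525, n = 60.
FV = PV·(1+i)^n = 3,000 × 1.568014 = 4,704.0413

€4,704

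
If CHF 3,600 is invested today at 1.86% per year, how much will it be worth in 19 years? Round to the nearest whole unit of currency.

CHF 5,109

FV = 3,600 × (1 + 0.0186)^19 = 5,109.4278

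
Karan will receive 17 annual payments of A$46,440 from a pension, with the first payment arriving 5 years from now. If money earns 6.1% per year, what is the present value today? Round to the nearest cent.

A$381,206.80

PV at t=4 (ordinary 17-year annuity): 46440 × a(17|0.061) = 46440 × 10.402314 = 483,083.4653
PV₀ = 483,083.4653 / (1+0.061)^4 = 483,083.4653 / 1.267248 = 381,206.7985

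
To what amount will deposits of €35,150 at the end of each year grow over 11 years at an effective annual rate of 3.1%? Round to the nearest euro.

€452,515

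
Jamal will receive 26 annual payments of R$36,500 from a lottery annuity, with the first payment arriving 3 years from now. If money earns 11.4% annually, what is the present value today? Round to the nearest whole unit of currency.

R$242,418

Value one period before first payment (t=2): 36500 × [1 − (1+0.114)^(−26)] / 0.114 = 36500 × 8.242169 = 300,839.1530
PV₀ = 300,839.1530 / (1+0.114)^2 = 300,839.1530 / 1.240996 = 242,417.5042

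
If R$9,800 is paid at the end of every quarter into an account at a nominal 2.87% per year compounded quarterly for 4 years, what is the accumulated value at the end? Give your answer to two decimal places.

R$165,527.03

Periodic rate i = 0.0287/4 = 0.007175; n = 4 × 4 = 16 periods.
Accumulation factor s(16|0.007175) = 16.890513; FV = 9800 × 16.890513 = 165,527.0288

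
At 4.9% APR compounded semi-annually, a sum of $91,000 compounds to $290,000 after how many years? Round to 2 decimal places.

23.94 years

Periodic rate i = 0.049/2 = 0.0245.
n = ln(290000/91000) / ln(1+0.0245) = ln(3.18681) / 0.024205 = 47.8842 half-years
= 47.8842/2 years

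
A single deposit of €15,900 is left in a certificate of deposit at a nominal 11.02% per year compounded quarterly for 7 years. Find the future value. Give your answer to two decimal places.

With 4 periods per year: i = 0.02755, n = 28.
FV = 15,900 × (1 + 0.02755)^28 = 34,031.4226

€34,031.42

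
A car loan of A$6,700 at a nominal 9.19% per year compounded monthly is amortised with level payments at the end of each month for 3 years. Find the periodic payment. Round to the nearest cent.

A$213.65

With 12 periods per year: i = 0.00765833, n = 36.
PMT = 6700 / ( [1 − (1+0.00765833)^(−36)] / 0.00765833 ) = 6700 / 31.359528 = 213.6512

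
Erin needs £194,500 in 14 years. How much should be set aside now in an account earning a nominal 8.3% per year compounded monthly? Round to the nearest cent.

£61,095.14

Periodic rate i = 0.083/12 = 0.00691667; n = 14 × 12 = 168 periods.
PV = FV·(1+i)^(−n) = 194,500 × 0.314114 = 61,095.1394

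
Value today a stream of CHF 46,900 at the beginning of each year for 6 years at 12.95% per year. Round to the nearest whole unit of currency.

CHF 212,060

Annuity factor a(6|0.1295) × (1+i) = 4.521526; PV = 46900 × 4.521526 = 212,059.5893
Payments are at the start of each period, so multiply by (1+i).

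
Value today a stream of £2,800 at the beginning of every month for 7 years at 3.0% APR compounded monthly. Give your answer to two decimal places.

i = 0.03/12 = 0.0025 per month; n = 7·12 = 84.
PV = 2800 × [1 − (1+0.0025)^(−84)] / 0.0025 × (1+i) = 2800 × 75.870524 = 212,437.4673
(Beginning-of-period payments → annuity-due factor ×(1+i).)

£212,437.47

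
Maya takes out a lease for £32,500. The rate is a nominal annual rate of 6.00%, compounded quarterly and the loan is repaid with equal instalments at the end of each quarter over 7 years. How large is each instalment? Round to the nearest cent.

Periodic rate i = 0.06/4 = 0.015; n = 7 × 4 = 28 periods.
Annuity-PV factor = 22.726717; PMT = 32500 / 22.726717 = 1,430.0350

£1,430.03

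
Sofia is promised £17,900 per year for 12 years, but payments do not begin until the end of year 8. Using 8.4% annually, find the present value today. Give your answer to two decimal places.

Value one period before first payment (t=7): 17900 × [1 − (1+0.084)^(−12)] / 0.084 = 17900 × 7.382358 = 132,144.2119
Discount back 7 years: 132,144.2119 × (1+0.084)^(−7) = 132,144.2119 × 0.568585 = 75,135.1521

£75,135.15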